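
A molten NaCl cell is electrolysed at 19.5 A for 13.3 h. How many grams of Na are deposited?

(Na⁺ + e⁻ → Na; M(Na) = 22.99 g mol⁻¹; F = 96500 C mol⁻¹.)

Q = I·t = 19.50 A × 47880 s = 933700 C.
n(e⁻) = Q/F = 933700 / 96500 = 9.675 mol.
Na⁺ + e⁻ → Na, so n(Na) = n(e⁻)/1 = 9.675 mol.
m = n·M = 9.675 × 22.99 = 222 g.

222 g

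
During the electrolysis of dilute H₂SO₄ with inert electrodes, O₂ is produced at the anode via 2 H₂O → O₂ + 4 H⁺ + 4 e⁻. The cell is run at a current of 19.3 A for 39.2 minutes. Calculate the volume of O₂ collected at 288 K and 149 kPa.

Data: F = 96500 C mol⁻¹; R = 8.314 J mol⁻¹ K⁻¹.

1.89 L

Q = I·t = 19.30 A × 2352.0 s = 45390 C.
n(e⁻) = Q/F = 45390 / 96500 = 0.4704 mol.
4 electrons are transferred per O₂ molecule, so n(O₂) = 0.4704 / 4 = 0.1176 mol.
V = nRT/P = (0.1176 × 8.314 × 288) / (149 × 10³ Pa) = 0.00189 m³ = 1.89 L.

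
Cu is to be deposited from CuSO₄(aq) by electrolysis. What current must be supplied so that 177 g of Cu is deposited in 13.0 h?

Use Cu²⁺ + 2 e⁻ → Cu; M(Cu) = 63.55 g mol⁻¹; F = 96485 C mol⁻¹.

11.5 A

n(Cu) = 177 / 63.55 = 2.785 mol.
n(e⁻) = 2 × 2.785 = 5.570 mol.
Q = n(e⁻)·F = 5.570 × 96485 = 537500 C.
I = Q/t = 537500 / 46800 s = 11.5 A.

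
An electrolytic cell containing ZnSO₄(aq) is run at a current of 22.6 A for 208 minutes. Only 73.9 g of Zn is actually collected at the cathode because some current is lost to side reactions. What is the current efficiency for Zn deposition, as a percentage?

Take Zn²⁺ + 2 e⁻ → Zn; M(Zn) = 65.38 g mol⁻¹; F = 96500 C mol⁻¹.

Q = I·t = 22.60 × 12480 = 282000 C; n(e⁻) = 282000/96500 = 2.923 mol.
Theoretical n(Zn) = n(e⁻)/2 = 1.461 mol, i.e. m_theo = 1.461 × 65.38 = 95.55 g.
Efficiency = m_actual / m_theo = 73.9 / 95.55 = 77.3 %.

77.3 %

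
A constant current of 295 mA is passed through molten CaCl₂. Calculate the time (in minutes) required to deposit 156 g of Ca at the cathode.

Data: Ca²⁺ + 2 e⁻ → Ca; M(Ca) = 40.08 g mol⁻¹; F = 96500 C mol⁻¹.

n(Ca) = m/M = 156 / 40.08 = 3.892 mol.
Each Ca atom requires 2 electrons, so n(e⁻) = 2 × 3.892 = 7.784 mol.
Q = n(e⁻)·F = 7.784 × 96500 = 751200 C.
t = Q/I = 751200 / 0.2950 A = 2546000 s = 42400 min.

42400 min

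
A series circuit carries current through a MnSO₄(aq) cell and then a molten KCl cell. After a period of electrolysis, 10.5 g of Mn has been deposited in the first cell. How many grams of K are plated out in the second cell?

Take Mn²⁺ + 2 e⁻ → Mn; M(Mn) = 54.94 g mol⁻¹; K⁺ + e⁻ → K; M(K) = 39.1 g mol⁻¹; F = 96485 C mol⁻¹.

14.9 g

n(Mn) = 10.5 / 54.94 = 0.1911 mol.
Since Mn²⁺ + 2 e⁻ → Mn, n(e⁻) passed = 2 × 0.1911 = 0.3822 mol.
Cells in series carry the same charge, so the same 0.3822 mol of electrons passes through cell 2.
K⁺ + e⁻ → K, so n(K) = 0.3822 / 1 = 0.3822 mol.
m(K) = 0.3822 × 39.1 = 14.9 g.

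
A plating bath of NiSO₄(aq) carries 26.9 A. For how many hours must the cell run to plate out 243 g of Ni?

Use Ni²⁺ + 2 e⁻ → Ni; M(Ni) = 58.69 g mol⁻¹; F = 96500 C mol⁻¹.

n(Ni) = m/M = 243 / 58.69 = 4.140 mol.
Each Ni atom requires 2 electrons, so n(e⁻) = 2 × 4.140 = 8.281 mol.
Q = n(e⁻)·F = 8.281 × 96500 = 799100 C.
t = Q/I = 799100 / 26.90 A = 29710 s = 8.25 h.

8.25 h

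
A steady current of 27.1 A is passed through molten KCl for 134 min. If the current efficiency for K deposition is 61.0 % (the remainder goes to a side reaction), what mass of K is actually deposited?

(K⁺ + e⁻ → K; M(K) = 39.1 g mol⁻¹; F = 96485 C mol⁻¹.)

53.9 g

Q = I·t = 27.10 × 8040.0 = 217900 C.
n(e⁻) = 217900/96485 = 2.258 mol; theoretically n(K) = 2.258/1 = 2.258 mol, m_theo = 88.30 g.
At 61.0 % efficiency, m_actual = 0.610 × 88.30 = 53.9 g.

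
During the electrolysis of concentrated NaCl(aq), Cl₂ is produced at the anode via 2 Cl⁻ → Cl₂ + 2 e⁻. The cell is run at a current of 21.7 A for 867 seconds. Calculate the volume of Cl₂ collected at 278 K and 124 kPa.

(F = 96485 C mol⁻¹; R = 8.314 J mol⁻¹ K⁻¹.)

Q = I·t = 21.70 A × 867.00 s = 18810 C.
n(e⁻) = Q/F = 18810 / 96485 = 0.1950 mol.
2 electrons are transferred per Cl₂ molecule, so n(Cl₂) = 0.1950 / 2 = 0.09750 mol.
V = nRT/P = (0.09750 × 8.314 × 278) / (124 × 10³ Pa) = 0.00182 m³ = 1.82 L.

1.82 L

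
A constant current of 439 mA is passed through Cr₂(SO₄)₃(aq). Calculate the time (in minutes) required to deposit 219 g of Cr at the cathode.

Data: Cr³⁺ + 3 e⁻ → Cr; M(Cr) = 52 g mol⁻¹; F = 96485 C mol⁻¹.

46300 min

n(Cr) = m/M = 219 / 52 = 4.212 mol.
Each Cr atom requires 3 electrons, so n(e⁻) = 3 × 4.212 = 12.63 mol.
Q = n(e⁻)·F = 12.63 × 96485 = 1219000 C.
t = Q/I = 1219000 / 0.4390 A = 2777000 s = 46300 min.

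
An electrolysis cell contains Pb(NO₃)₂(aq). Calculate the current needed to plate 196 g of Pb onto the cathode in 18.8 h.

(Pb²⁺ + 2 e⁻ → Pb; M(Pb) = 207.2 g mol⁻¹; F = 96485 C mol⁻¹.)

n(Pb) = 196 / 207.2 = 0.9459 mol.
n(e⁻) = 2 × 0.9459 = 1.892 mol.
Q = n(e⁻)·F = 1.892 × 96485 = 182500 C.
I = Q/t = 182500 / 67680 s = 2.70 A.

2.70 A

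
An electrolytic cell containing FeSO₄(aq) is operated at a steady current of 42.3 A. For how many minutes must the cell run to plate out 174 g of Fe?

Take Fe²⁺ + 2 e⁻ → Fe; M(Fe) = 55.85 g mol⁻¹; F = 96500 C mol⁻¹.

n(Fe) = m/M = 174 / 55.85 = 3.115 mol.
Each Fe atom requires 2 electrons, so n(e⁻) = 2 × 3.115 = 6.231 mol.
Q = n(e⁻)·F = 6.231 × 96500 = 601300 C.
t = Q/I = 601300 / 42.30 A = 14210 s = 237 min.

237 min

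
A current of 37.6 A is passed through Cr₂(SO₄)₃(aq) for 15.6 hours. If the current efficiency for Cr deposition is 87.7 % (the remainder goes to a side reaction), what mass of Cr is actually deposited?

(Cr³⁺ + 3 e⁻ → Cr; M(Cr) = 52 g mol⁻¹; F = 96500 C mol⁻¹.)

Q = I·t = 37.60 × 56160 = 2112000 C.
n(e⁻) = 2112000/96500 = 21.88 mol; theoretically n(Cr) = 21.88/3 = 7.294 mol, m_theo = 379.3 g.
At 87.7 % efficiency, m_actual = 0.877 × 379.3 = 333 g.

333 g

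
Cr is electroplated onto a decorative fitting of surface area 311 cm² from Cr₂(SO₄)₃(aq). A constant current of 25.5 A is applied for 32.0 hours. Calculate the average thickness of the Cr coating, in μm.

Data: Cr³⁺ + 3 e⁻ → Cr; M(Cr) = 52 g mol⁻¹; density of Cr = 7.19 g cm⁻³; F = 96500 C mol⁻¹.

2360 μm

Q = I·t = 25.50 × 115200 = 2938000 C; n(e⁻) = 30.44 mol.
n(Cr) = n(e⁻)/3 = 10.15 mol, so m = 10.15 × 52 = 527.7 g.
Volume = m/ρ = 527.7 / 7.19 = 73.39 cm³.
Thickness = V/A = 73.39 / 311 = 0.236 cm = 2360 μm.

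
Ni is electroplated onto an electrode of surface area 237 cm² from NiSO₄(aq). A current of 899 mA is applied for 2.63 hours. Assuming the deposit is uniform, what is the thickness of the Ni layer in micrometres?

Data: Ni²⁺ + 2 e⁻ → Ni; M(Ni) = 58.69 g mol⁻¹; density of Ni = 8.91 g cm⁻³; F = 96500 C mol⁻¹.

Q = I·t = 0.8990 × 9468.0 = 8512 C; n(e⁻) = 0.08820 mol.
n(Ni) = n(e⁻)/2 = 0.04410 mol, so m = 0.04410 × 58.69 = 2.588 g.
Volume = m/ρ = 2.588 / 8.91 = 0.2905 cm³.
Thickness = V/A = 0.2905 / 237 = 0.00123 cm = 12.3 μm.

12.3 μm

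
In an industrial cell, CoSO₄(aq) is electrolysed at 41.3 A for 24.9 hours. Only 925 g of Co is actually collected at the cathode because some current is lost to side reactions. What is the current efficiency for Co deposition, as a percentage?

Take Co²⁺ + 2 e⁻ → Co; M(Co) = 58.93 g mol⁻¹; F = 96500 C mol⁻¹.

Q = I·t = 41.30 × 89640 = 3702000 C; n(e⁻) = 3702000/96500 = 38.36 mol.
Theoretical n(Co) = n(e⁻)/2 = 19.18 mol, i.e. m_theo = 19.18 × 58.93 = 1130 g.
Efficiency = m_actual / m_theo = 925 / 1130 = 81.8 %.

81.8 %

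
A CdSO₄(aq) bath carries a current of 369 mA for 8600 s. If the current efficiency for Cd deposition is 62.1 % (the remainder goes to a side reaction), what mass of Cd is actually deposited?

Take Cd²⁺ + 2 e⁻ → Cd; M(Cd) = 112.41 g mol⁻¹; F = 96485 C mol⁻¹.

1.15 g

Q = I·t = 0.3690 × 8600.0 = 3173 C.
n(e⁻) = 3173/96485 = 0.03289 mol; theoretically n(Cd) = 0.03289/2 = 0.01645 mol, m_theo = 1.849 g.
At 62.1 % efficiency, m_actual = 0.621 × 1.849 = 1.15 g.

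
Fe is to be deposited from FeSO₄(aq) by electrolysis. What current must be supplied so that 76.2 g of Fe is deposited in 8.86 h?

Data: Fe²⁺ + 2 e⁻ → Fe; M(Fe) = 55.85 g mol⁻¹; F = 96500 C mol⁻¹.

8.26 A

n(Fe) = 76.2 / 55.85 = 1.364 mol.
n(e⁻) = 2 × 1.364 = 2.729 mol.
Q = n(e⁻)·F = 2.729 × 96500 = 263300 C.
I = Q/t = 263300 / 31896 s = 8.26 A.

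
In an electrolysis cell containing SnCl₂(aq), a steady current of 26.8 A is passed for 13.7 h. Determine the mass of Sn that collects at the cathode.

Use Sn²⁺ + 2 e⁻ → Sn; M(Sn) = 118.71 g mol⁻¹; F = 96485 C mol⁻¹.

813 g

Q = I·t = 26.80 A × 49320 s = 1322000 C.
n(e⁻) = Q/F = 1322000 / 96485 = 13.70 mol.
Sn²⁺ + 2 e⁻ → Sn, so n(Sn) = n(e⁻)/2 = 6.850 mol.
m = n·M = 6.850 × 118.71 = 813 g.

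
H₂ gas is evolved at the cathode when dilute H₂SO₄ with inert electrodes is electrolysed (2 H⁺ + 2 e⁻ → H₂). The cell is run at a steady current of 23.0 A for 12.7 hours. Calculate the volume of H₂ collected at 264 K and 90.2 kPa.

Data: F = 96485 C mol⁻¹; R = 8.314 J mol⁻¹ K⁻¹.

133 L

Q = I·t = 23.00 A × 45720 s = 1052000 C.
n(e⁻) = Q/F = 1052000 / 96485 = 10.90 mol.
2 electrons are transferred per H₂ molecule, so n(H₂) = 10.90 / 2 = 5.449 mol.
V = nRT/P = (5.449 × 8.314 × 264) / (90.2 × 10³ Pa) = 0.133 m³ = 133 L.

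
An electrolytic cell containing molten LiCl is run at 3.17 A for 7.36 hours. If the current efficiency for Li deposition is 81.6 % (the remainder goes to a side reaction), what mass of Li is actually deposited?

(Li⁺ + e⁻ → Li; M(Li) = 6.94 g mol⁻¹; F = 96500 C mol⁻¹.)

Q = I·t = 3.170 × 26496 = 83990 C.
n(e⁻) = 83990/96500 = 0.8704 mol; theoretically n(Li) = 0.8704/1 = 0.8704 mol, m_theo = 6.040 g.
At 81.6 % efficiency, m_actual = 0.816 × 6.040 = 4.93 g.

4.93 g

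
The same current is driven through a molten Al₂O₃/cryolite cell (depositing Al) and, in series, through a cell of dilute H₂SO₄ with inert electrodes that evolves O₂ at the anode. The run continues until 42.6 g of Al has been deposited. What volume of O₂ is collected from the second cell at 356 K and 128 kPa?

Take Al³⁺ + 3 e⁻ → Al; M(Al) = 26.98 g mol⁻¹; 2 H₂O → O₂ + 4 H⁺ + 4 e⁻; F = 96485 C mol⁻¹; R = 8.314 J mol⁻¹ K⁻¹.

n(Al) = 42.6 / 26.98 = 1.579 mol, so n(e⁻) = 3 × 1.579 = 4.737 mol.
The cells are in series, so the same 4.737 mol of electrons passes through the second cell.
2 H₂O → O₂ + 4 H⁺ + 4 e⁻ — 4 mol e⁻ per mol O₂, so n(O₂) = 4.737/4 = 1.184 mol.
V = nRT/P = (1.184 × 8.314 × 356) / (128 × 10³) = 0.0274 m³ = 27.4 L.

27.4 L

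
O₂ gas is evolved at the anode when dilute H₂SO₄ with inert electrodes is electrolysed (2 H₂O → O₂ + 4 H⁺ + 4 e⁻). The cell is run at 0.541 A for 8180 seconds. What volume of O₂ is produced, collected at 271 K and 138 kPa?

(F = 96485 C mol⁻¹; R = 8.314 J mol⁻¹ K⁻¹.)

0.187 L

Q = I·t = 0.5410 A × 8180.0 s = 4425 C.
n(e⁻) = Q/F = 4425 / 96485 = 0.04587 mol.
4 electrons are transferred per O₂ molecule, so n(O₂) = 0.04587 / 4 = 0.01147 mol.
V = nRT/P = (0.01147 × 8.314 × 271) / (138 × 10³ Pa) = 1.87 × 10⁻⁴ m³ = 0.187 L.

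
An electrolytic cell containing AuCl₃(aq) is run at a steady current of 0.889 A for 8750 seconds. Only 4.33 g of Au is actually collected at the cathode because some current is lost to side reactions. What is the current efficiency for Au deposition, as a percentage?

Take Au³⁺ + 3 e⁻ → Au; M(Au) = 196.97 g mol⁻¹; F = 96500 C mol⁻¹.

Q = I·t = 0.8890 × 8750.0 = 7779 C; n(e⁻) = 7779/96500 = 0.08061 mol.
Theoretical n(Au) = n(e⁻)/3 = 0.02687 mol, i.e. m_theo = 0.02687 × 196.97 = 5.293 g.
Efficiency = m_actual / m_theo = 4.33 / 5.293 = 81.8 %.

81.8 %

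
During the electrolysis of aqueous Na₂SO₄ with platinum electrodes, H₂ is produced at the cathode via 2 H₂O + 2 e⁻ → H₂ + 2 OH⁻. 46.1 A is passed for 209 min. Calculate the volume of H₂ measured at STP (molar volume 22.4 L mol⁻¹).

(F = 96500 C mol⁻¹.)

67.1 L

Q = I·t = 46.10 A × 12540 s = 578100 C.
n(e⁻) = Q/F = 578100 / 96500 = 5.991 mol.
2 electrons are transferred per H₂ molecule, so n(H₂) = 5.991 / 2 = 2.995 mol.
V = n × V_m = 2.995 × 22.4 = 67.1 L.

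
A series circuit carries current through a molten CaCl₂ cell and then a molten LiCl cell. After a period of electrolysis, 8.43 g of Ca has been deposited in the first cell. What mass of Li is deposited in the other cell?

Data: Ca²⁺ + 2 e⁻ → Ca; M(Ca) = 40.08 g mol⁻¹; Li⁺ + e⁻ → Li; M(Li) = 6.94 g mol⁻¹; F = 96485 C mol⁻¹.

n(Ca) = 8.43 / 40.08 = 0.2103 mol.
Since Ca²⁺ + 2 e⁻ → Ca, n(e⁻) passed = 2 × 0.2103 = 0.4207 mol.
Cells in series carry the same charge, so the same 0.4207 mol of electrons passes through cell 2.
Li⁺ + e⁻ → Li, so n(Li) = 0.4207 / 1 = 0.4207 mol.
m(Li) = 0.4207 × 6.94 = 2.92 g.

2.92 g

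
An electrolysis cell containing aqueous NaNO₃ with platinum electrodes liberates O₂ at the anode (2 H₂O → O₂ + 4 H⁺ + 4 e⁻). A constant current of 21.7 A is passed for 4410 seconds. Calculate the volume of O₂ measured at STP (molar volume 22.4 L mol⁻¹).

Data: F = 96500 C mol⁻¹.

5.55 L

Q = I·t = 21.70 A × 4410.0 s = 95700 C.
n(e⁻) = Q/F = 95700 / 96500 = 0.9917 mol.
4 electrons are transferred per O₂ molecule, so n(O₂) = 0.9917 / 4 = 0.2479 mol.
V = n × V_m = 0.2479 × 22.4 = 5.55 L.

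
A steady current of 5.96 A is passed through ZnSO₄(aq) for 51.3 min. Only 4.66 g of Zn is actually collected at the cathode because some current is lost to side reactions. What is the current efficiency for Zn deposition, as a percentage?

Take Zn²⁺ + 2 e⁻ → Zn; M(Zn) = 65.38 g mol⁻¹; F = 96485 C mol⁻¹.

75.0 %

Q = I·t = 5.960 × 3078.0 = 18340 C; n(e⁻) = 18340/96485 = 0.1901 mol.
Theoretical n(Zn) = n(e⁻)/2 = 0.09507 mol, i.e. m_theo = 0.09507 × 65.38 = 6.215 g.
Efficiency = m_actual / m_theo = 4.66 / 6.215 = 75.0 %.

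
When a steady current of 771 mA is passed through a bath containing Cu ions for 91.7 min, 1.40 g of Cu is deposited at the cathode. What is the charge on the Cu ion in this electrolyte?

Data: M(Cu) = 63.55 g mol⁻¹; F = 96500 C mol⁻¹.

+2

Q = I·t = 0.7710 A × 5502.0 s = 4242 C, so n(e⁻) = 4242/96500 = 0.04396 mol.
n(Cu) deposited = 1.40 / 63.55 = 0.02203 mol.
Electrons per atom = n(e⁻)/n(Cu) = 0.04396 / 0.02203 = 2.00 ≈ 2, so the ion is Cu²⁺.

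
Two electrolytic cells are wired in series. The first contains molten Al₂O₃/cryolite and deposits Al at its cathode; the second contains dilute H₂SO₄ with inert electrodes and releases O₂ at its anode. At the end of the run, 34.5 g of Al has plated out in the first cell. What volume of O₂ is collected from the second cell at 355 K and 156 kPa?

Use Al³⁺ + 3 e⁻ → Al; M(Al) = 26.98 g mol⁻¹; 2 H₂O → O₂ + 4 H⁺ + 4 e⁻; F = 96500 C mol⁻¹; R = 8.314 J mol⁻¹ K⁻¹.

18.1 L

n(Al) = 34.5 / 26.98 = 1.279 mol, so n(e⁻) = 3 × 1.279 = 3.836 mol.
The cells are in series, so the same 3.836 mol of electrons passes through the second cell.
2 H₂O → O₂ + 4 H⁺ + 4 e⁻ — 4 mol e⁻ per mol O₂, so n(O₂) = 3.836/4 = 0.9590 mol.
V = nRT/P = (0.9590 × 8.314 × 355) / (156 × 10³) = 0.0181 m³ = 18.1 L.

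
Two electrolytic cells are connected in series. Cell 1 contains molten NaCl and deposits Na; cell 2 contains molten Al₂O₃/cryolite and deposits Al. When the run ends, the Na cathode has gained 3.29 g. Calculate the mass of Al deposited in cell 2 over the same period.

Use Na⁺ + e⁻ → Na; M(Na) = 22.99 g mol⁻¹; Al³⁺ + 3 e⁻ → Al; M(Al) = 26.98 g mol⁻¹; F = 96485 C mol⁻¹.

n(Na) = 3.29 / 22.99 = 0.1431 mol.
Since Na⁺ + e⁻ → Na, n(e⁻) passed = 1 × 0.1431 = 0.1431 mol.
Cells in series carry the same charge, so the same 0.1431 mol of electrons passes through cell 2.
Al³⁺ + 3 e⁻ → Al, so n(Al) = 0.1431 / 3 = 0.04770 mol.
m(Al) = 0.04770 × 26.98 = 1.29 g.

1.29 g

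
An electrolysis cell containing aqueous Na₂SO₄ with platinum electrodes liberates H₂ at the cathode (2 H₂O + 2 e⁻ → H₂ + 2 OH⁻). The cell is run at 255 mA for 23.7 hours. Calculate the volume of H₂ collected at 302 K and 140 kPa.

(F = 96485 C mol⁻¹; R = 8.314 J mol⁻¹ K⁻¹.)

Q = I·t = 0.2550 A × 85320 s = 21760 C.
n(e⁻) = Q/F = 21760 / 96485 = 0.2255 mol.
2 electrons are transferred per H₂ molecule, so n(H₂) = 0.2255 / 2 = 0.1127 mol.
V = nRT/P = (0.1127 × 8.314 × 302) / (140 × 10³ Pa) = 0.00202 m³ = 2.02 L.

2.02 L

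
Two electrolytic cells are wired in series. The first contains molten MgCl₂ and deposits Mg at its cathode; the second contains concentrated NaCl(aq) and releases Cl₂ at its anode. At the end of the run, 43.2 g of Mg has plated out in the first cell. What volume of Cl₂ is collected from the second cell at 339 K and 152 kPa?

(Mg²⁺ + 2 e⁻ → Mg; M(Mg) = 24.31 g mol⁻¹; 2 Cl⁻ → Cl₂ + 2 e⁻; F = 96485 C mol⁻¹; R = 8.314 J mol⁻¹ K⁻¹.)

n(Mg) = 43.2 / 24.31 = 1.777 mol, so n(e⁻) = 2 × 1.777 = 3.554 mol.
The cells are in series, so the same 3.554 mol of electrons passes through the second cell.
2 Cl⁻ → Cl₂ + 2 e⁻ — 2 mol e⁻ per mol Cl₂, so n(Cl₂) = 3.554/2 = 1.777 mol.
V = nRT/P = (1.777 × 8.314 × 339) / (152 × 10³) = 0.0330 m³ = 33.0 L.

33.0 L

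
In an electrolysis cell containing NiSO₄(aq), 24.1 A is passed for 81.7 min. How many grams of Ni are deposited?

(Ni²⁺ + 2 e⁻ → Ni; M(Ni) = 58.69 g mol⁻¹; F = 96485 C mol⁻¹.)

35.9 g

Q = I·t = 24.10 A × 4902.0 s = 118100 C.
n(e⁻) = Q/F = 118100 / 96485 = 1.224 mol.
Ni²⁺ + 2 e⁻ → Ni, so n(Ni) = n(e⁻)/2 = 0.6122 mol.
m = n·M = 0.6122 × 58.69 = 35.9 g.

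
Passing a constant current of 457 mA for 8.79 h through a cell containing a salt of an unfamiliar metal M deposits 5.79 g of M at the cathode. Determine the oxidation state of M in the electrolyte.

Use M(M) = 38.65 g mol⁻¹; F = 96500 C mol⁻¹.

+1

Q = I·t = 0.4570 A × 31644 s = 14460 C, so n(e⁻) = 14460/96500 = 0.1499 mol.
n(M) deposited = 5.79 / 38.65 = 0.1498 mol.
Electrons per atom = n(e⁻)/n(M) = 0.1499 / 0.1498 = 1.00 ≈ 1, so the ion is M⁺.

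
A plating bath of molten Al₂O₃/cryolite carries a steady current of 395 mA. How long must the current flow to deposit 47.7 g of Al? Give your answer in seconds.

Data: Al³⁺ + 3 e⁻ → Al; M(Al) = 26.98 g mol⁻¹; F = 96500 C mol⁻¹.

1.30 × 10⁶ s

n(Al) = m/M = 47.7 / 26.98 = 1.768 mol.
Each Al atom requires 3 electrons, so n(e⁻) = 3 × 1.768 = 5.304 mol.
Q = n(e⁻)·F = 5.304 × 96500 = 511800 C.
t = Q/I = 511800 / 0.3950 A = 1296000 s.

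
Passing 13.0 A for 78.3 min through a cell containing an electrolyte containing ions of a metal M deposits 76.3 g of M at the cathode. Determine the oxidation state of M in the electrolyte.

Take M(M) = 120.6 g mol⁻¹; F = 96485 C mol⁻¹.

Q = I·t = 13.00 A × 4698.0 s = 61070 C, so n(e⁻) = 61070/96485 = 0.6330 mol.
n(M) deposited = 76.3 / 120.6 = 0.6327 mol.
Electrons per atom = n(e⁻)/n(M) = 0.6330 / 0.6327 = 1.00 ≈ 1, so the ion is M⁺.

+1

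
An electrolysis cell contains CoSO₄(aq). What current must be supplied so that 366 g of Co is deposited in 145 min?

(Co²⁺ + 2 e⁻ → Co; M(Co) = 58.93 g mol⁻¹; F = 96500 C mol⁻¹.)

n(Co) = 366 / 58.93 = 6.211 mol.
n(e⁻) = 2 × 6.211 = 12.42 mol.
Q = n(e⁻)·F = 12.42 × 96500 = 1199000 C.
I = Q/t = 1199000 / 8700.0 s = 138 A.

138 A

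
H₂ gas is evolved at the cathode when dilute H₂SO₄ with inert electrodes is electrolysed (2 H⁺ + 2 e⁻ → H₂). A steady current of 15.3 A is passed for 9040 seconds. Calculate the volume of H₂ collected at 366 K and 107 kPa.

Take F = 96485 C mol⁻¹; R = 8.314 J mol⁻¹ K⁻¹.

20.4 L

Q = I·t = 15.30 A × 9040.0 s = 138300 C.
n(e⁻) = Q/F = 138300 / 96485 = 1.434 mol.
2 electrons are transferred per H₂ molecule, so n(H₂) = 1.434 / 2 = 0.7168 mol.
V = nRT/P = (0.7168 × 8.314 × 366) / (107 × 10³ Pa) = 0.0204 m³ = 20.4 L.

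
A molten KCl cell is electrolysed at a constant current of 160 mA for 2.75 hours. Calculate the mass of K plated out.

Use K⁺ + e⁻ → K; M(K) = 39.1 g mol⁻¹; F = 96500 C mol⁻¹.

0.642 g

Q = I·t = 0.1600 A × 9900.0 s = 1584 C.
n(e⁻) = Q/F = 1584 / 96500 = 0.01641 mol.
K⁺ + e⁻ → K, so n(K) = n(e⁻)/1 = 0.01641 mol.
m = n·M = 0.01641 × 39.1 = 0.642 g.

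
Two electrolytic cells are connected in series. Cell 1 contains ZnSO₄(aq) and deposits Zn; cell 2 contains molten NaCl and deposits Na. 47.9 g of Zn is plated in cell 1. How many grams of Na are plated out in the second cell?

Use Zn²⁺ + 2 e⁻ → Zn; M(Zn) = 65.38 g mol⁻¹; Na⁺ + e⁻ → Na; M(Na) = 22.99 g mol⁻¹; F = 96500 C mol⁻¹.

n(Zn) = 47.9 / 65.38 = 0.7326 mol.
Since Zn²⁺ + 2 e⁻ → Zn, n(e⁻) passed = 2 × 0.7326 = 1.465 mol.
Cells in series carry the same charge, so the same 1.465 mol of electrons passes through cell 2.
Na⁺ + e⁻ → Na, so n(Na) = 1.465 / 1 = 1.465 mol.
m(Na) = 1.465 × 22.99 = 33.7 g.

33.7 g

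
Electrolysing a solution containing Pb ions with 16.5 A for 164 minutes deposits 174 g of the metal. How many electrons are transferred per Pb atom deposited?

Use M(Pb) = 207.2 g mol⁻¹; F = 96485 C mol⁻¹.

Q = I·t = 16.50 A × 9840.0 s = 162400 C, so n(e⁻) = 162400/96485 = 1.683 mol.
n(Pb) deposited = 174 / 207.2 = 0.8398 mol.
Electrons per atom = n(e⁻)/n(Pb) = 1.683 / 0.8398 = 2.00 ≈ 2, so the ion is Pb²⁺.

2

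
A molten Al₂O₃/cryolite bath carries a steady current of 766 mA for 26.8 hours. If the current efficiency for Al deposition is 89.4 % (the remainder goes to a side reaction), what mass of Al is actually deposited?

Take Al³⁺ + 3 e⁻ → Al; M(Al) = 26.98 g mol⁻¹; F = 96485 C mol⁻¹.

6.16 g

Q = I·t = 0.7660 × 96480 = 73900 C.
n(e⁻) = 73900/96485 = 0.7660 mol; theoretically n(Al) = 0.7660/3 = 0.2553 mol, m_theo = 6.889 g.
At 89.4 % efficiency, m_actual = 0.894 × 6.889 = 6.16 g.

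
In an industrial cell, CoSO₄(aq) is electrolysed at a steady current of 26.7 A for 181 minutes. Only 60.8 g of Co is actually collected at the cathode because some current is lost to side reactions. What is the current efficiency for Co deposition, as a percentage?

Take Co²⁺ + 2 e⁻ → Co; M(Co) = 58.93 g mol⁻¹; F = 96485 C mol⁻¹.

Q = I·t = 26.70 × 10860 = 290000 C; n(e⁻) = 290000/96485 = 3.005 mol.
Theoretical n(Co) = n(e⁻)/2 = 1.503 mol, i.e. m_theo = 1.503 × 58.93 = 88.55 g.
Efficiency = m_actual / m_theo = 60.8 / 88.55 = 68.7 %.

68.7 %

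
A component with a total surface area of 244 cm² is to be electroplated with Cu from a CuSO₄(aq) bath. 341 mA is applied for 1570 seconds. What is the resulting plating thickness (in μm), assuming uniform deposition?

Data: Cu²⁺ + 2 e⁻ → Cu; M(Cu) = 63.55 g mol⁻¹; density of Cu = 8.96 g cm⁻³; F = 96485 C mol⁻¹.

0.806 μm

Q = I·t = 0.3410 × 1570.0 = 535.4 C; n(e⁻) = 0.005549 mol.
n(Cu) = n(e⁻)/2 = 0.002774 mol, so m = 0.002774 × 63.55 = 0.1763 g.
Volume = m/ρ = 0.1763 / 8.96 = 0.01968 cm³.
Thickness = V/A = 0.01968 / 244 = 8.06 × 10⁻⁵ cm = 0.806 μm.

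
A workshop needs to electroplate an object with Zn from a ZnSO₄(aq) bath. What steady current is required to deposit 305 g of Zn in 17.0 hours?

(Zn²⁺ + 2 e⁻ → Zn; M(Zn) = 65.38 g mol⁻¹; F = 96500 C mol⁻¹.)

14.7 A

n(Zn) = 305 / 65.38 = 4.665 mol.
n(e⁻) = 2 × 4.665 = 9.330 mol.
Q = n(e⁻)·F = 9.330 × 96500 = 900400 C.
I = Q/t = 900400 / 61200 s = 14.7 A.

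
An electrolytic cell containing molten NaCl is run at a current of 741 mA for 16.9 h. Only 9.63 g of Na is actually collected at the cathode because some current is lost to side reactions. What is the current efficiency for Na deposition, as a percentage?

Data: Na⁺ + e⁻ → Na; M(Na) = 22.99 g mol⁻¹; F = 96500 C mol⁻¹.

Q = I·t = 0.7410 × 60840 = 45080 C; n(e⁻) = 45080/96500 = 0.4672 mol.
Theoretical n(Na) = n(e⁻)/1 = 0.4672 mol, i.e. m_theo = 0.4672 × 22.99 = 10.74 g.
Efficiency = m_actual / m_theo = 9.63 / 10.74 = 89.7 %.

89.7 %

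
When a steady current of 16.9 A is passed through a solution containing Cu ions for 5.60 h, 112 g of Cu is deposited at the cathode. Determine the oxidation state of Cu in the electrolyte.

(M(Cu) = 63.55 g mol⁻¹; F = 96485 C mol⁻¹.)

Q = I·t = 16.90 A × 20160 s = 340700 C, so n(e⁻) = 340700/96485 = 3.531 mol.
n(Cu) deposited = 112 / 63.55 = 1.762 mol.
Electrons per atom = n(e⁻)/n(Cu) = 3.531 / 1.762 = 2.00 ≈ 2, so the ion is Cu²⁺.

+2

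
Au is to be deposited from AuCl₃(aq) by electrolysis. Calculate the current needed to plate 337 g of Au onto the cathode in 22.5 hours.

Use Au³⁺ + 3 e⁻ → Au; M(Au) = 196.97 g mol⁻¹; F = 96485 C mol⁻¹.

n(Au) = 337 / 196.97 = 1.711 mol.
n(e⁻) = 3 × 1.711 = 5.133 mol.
Q = n(e⁻)·F = 5.133 × 96485 = 495200 C.
I = Q/t = 495200 / 81000 s = 6.11 A.

6.11 A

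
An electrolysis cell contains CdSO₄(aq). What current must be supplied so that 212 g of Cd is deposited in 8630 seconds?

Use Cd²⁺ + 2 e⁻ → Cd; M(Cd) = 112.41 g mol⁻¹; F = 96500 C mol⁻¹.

n(Cd) = 212 / 112.41 = 1.886 mol.
n(e⁻) = 2 × 1.886 = 3.772 mol.
Q = n(e⁻)·F = 3.772 × 96500 = 364000 C.
I = Q/t = 364000 / 8630.0 s = 42.2 A.

42.2 A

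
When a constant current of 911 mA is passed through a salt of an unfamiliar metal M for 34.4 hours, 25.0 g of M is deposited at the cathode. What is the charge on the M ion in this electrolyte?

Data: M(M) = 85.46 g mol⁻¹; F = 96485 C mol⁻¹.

+4

Q = I·t = 0.9110 A × 123840 s = 112800 C, so n(e⁻) = 112800/96485 = 1.169 mol.
n(M) deposited = 25.0 / 85.46 = 0.2925 mol.
Electrons per atom = n(e⁻)/n(M) = 1.169 / 0.2925 = 4.00 ≈ 4, so the ion is M⁴⁺.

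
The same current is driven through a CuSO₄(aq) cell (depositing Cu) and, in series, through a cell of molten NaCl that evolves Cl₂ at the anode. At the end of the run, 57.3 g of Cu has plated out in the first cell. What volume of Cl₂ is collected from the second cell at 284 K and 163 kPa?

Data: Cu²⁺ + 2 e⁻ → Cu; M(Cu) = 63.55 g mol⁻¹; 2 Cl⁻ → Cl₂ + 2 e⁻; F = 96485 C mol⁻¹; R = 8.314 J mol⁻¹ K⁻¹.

n(Cu) = 57.3 / 63.55 = 0.9017 mol, so n(e⁻) = 2 × 0.9017 = 1.803 mol.
The cells are in series, so the same 1.803 mol of electrons passes through the second cell.
2 Cl⁻ → Cl₂ + 2 e⁻ — 2 mol e⁻ per mol Cl₂, so n(Cl₂) = 1.803/2 = 0.9017 mol.
V = nRT/P = (0.9017 × 8.314 × 284) / (163 × 10³) = 0.0131 m³ = 13.1 L.

13.1 L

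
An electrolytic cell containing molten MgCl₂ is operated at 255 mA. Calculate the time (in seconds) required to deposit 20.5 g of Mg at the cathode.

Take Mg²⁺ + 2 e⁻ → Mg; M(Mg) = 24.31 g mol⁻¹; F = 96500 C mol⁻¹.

n(Mg) = m/M = 20.5 / 24.31 = 0.8433 mol.
Each Mg atom requires 2 electrons, so n(e⁻) = 2 × 0.8433 = 1.687 mol.
Q = n(e⁻)·F = 1.687 × 96500 = 162800 C.
t = Q/I = 162800 / 0.2550 A = 638200 s.

6.38 × 10⁵ s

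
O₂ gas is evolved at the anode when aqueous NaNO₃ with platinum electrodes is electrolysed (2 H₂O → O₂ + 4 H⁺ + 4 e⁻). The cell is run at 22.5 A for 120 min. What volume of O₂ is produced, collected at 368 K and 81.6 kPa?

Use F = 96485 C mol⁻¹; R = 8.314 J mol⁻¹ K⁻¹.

15.7 L

Q = I·t = 22.50 A × 7200.0 s = 162000 C.
n(e⁻) = Q/F = 162000 / 96485 = 1.679 mol.
4 electrons are transferred per O₂ molecule, so n(O₂) = 1.679 / 4 = 0.4198 mol.
V = nRT/P = (0.4198 × 8.314 × 368) / (81.6 × 10³ Pa) = 0.0157 m³ = 15.7 L.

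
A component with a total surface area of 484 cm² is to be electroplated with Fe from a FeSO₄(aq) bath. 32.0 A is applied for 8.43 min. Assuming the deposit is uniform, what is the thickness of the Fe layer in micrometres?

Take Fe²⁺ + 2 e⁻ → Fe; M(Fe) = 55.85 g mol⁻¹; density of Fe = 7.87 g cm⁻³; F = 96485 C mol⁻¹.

Q = I·t = 32.00 × 505.80 = 16190 C; n(e⁻) = 0.1678 mol.
n(Fe) = n(e⁻)/2 = 0.08388 mol, so m = 0.08388 × 55.85 = 4.684 g.
Volume = m/ρ = 4.684 / 7.87 = 0.5952 cm³.
Thickness = V/A = 0.5952 / 484 = 0.00123 cm = 12.3 μm.

12.3 μm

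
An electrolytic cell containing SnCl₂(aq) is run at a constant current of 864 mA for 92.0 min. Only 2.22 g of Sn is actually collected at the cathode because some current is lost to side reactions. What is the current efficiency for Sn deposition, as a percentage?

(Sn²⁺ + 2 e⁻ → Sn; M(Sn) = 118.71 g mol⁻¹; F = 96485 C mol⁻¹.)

Q = I·t = 0.8640 × 5520.0 = 4769 C; n(e⁻) = 4769/96485 = 0.04943 mol.
Theoretical n(Sn) = n(e⁻)/2 = 0.02472 mol, i.e. m_theo = 0.02472 × 118.71 = 2.934 g.
Efficiency = m_actual / m_theo = 2.22 / 2.934 = 75.7 %.

75.7 %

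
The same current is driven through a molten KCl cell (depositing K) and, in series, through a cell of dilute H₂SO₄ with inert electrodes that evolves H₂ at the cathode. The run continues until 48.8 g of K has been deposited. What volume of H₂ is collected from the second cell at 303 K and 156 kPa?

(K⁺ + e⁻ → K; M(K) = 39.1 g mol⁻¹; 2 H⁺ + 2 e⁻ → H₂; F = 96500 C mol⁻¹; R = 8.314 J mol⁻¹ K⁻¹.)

n(K) = 48.8 / 39.1 = 1.248 mol, so n(e⁻) = 1 × 1.248 = 1.248 mol.
The cells are in series, so the same 1.248 mol of electrons passes through the second cell.
2 H⁺ + 2 e⁻ → H₂ — 2 mol e⁻ per mol H₂, so n(H₂) = 1.248/2 = 0.6240 mol.
V = nRT/P = (0.6240 × 8.314 × 303) / (156 × 10³) = 0.0101 m³ = 10.1 L.

10.1 L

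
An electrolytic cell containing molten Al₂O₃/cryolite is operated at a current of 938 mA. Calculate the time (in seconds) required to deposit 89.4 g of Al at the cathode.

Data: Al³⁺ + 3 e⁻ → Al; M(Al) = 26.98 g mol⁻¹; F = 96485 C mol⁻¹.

n(Al) = m/M = 89.4 / 26.98 = 3.314 mol.
Each Al atom requires 3 electrons, so n(e⁻) = 3 × 3.314 = 9.941 mol.
Q = n(e⁻)·F = 9.941 × 96485 = 959100 C.
t = Q/I = 959100 / 0.9380 A = 1023000 s.

1.02 × 10⁶ s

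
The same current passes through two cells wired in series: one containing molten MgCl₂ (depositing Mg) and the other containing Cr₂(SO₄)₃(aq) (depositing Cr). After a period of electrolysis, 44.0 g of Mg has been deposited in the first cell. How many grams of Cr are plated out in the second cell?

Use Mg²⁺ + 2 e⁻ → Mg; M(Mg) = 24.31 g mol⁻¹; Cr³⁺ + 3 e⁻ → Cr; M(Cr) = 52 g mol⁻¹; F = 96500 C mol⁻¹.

n(Mg) = 44.0 / 24.31 = 1.810 mol.
Since Mg²⁺ + 2 e⁻ → Mg, n(e⁻) passed = 2 × 1.810 = 3.620 mol.
Cells in series carry the same charge, so the same 3.620 mol of electrons passes through cell 2.
Cr³⁺ + 3 e⁻ → Cr, so n(Cr) = 3.620 / 3 = 1.207 mol.
m(Cr) = 1.207 × 52 = 62.7 g.

62.7 g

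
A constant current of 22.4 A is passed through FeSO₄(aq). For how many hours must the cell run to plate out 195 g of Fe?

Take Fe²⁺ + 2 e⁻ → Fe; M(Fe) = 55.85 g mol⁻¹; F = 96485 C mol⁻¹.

8.36 h

n(Fe) = m/M = 195 / 55.85 = 3.491 mol.
Each Fe atom requires 2 electrons, so n(e⁻) = 2 × 3.491 = 6.983 mol.
Q = n(e⁻)·F = 6.983 × 96485 = 673800 C.
t = Q/I = 673800 / 22.40 A = 30080 s = 8.36 h.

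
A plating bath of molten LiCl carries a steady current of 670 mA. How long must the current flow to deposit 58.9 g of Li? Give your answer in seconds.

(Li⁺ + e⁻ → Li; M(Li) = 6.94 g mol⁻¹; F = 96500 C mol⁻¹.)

n(Li) = m/M = 58.9 / 6.94 = 8.487 mol.
Each Li atom requires 1 electron, so n(e⁻) = 1 × 8.487 = 8.487 mol.
Q = n(e⁻)·F = 8.487 × 96500 = 819000 C.
t = Q/I = 819000 / 0.6700 A = 1222000 s.

1.22 × 10⁶ s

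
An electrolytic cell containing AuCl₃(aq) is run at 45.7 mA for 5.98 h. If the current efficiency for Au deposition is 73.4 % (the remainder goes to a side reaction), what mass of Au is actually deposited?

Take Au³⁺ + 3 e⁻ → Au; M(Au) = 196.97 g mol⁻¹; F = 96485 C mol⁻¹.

Q = I·t = 0.04570 × 21528 = 983.8 C.
n(e⁻) = 983.8/96485 = 0.01020 mol; theoretically n(Au) = 0.01020/3 = 0.003399 mol, m_theo = 0.6695 g.
At 73.4 % efficiency, m_actual = 0.734 × 0.6695 = 0.491 g.

0.491 g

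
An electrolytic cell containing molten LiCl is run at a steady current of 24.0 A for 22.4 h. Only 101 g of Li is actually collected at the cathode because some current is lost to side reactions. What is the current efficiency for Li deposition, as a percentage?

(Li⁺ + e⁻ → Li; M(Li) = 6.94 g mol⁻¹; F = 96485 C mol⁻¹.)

72.6 %

Q = I·t = 24.00 × 80640 = 1935000 C; n(e⁻) = 1935000/96485 = 20.06 mol.
Theoretical n(Li) = n(e⁻)/1 = 20.06 mol, i.e. m_theo = 20.06 × 6.94 = 139.2 g.
Efficiency = m_actual / m_theo = 101 / 139.2 = 72.6 %.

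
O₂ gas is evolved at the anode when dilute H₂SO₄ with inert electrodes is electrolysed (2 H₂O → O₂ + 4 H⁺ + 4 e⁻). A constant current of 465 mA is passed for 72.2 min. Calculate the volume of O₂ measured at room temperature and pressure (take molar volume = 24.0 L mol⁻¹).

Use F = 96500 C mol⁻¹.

Q = I·t = 0.4650 A × 4332.0 s = 2014 C.
n(e⁻) = Q/F = 2014 / 96500 = 0.02087 mol.
4 electrons are transferred per O₂ molecule, so n(O₂) = 0.02087 / 4 = 0.005219 mol.
V = n × V_m = 0.005219 × 24.0 = 0.125 L.

0.125 L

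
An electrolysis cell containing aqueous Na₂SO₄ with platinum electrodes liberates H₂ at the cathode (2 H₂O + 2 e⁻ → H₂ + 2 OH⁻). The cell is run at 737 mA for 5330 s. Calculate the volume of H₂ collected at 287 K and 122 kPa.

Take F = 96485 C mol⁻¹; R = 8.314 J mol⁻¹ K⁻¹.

Q = I·t = 0.7370 A × 5330.0 s = 3928 C.
n(e⁻) = Q/F = 3928 / 96485 = 0.04071 mol.
2 electrons are transferred per H₂ molecule, so n(H₂) = 0.04071 / 2 = 0.02036 mol.
V = nRT/P = (0.02036 × 8.314 × 287) / (122 × 10³ Pa) = 3.98 × 10⁻⁴ m³ = 0.398 L.

0.398 L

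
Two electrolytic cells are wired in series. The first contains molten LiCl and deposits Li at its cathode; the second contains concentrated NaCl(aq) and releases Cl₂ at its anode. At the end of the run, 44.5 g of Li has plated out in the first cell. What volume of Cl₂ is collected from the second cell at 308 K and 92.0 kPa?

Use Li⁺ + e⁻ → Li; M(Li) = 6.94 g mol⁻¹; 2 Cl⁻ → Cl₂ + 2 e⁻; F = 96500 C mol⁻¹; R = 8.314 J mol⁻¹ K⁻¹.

89.2 L

n(Li) = 44.5 / 6.94 = 6.412 mol, so n(e⁻) = 1 × 6.412 = 6.412 mol.
The cells are in series, so the same 6.412 mol of electrons passes through the second cell.
2 Cl⁻ → Cl₂ + 2 e⁻ — 2 mol e⁻ per mol Cl₂, so n(Cl₂) = 6.412/2 = 3.206 mol.
V = nRT/P = (3.206 × 8.314 × 308) / (92.0 × 10³) = 0.0892 m³ = 89.2 L.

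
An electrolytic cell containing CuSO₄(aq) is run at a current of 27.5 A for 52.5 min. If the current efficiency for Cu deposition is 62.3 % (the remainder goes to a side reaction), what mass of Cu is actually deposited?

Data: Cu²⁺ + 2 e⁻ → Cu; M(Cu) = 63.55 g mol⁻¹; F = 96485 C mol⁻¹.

17.8 g

Q = I·t = 27.50 × 3150.0 = 86620 C.
n(e⁻) = 86620/96485 = 0.8978 mol; theoretically n(Cu) = 0.8978/2 = 0.4489 mol, m_theo = 28.53 g.
At 62.3 % efficiency, m_actual = 0.623 × 28.53 = 17.8 g.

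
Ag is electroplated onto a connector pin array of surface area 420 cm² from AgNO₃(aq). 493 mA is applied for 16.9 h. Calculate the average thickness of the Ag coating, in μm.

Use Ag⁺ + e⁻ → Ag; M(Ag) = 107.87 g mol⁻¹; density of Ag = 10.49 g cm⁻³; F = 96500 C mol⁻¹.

76.1 μm

Q = I·t = 0.4930 × 60840 = 29990 C; n(e⁻) = 0.3108 mol.
n(Ag) = n(e⁻)/1 = 0.3108 mol, so m = 0.3108 × 107.87 = 33.53 g.
Volume = m/ρ = 33.53 / 10.49 = 3.196 cm³.
Thickness = V/A = 3.196 / 420 = 0.00761 cm = 76.1 μm.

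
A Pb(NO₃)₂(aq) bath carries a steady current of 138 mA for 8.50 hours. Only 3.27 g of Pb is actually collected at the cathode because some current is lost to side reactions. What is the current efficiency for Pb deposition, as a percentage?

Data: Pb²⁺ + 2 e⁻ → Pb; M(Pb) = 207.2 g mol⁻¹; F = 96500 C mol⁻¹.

72.1 %

Q = I·t = 0.1380 × 30600 = 4223 C; n(e⁻) = 4223/96500 = 0.04376 mol.
Theoretical n(Pb) = n(e⁻)/2 = 0.02188 mol, i.e. m_theo = 0.02188 × 207.2 = 4.533 g.
Efficiency = m_actual / m_theo = 3.27 / 4.533 = 72.1 %.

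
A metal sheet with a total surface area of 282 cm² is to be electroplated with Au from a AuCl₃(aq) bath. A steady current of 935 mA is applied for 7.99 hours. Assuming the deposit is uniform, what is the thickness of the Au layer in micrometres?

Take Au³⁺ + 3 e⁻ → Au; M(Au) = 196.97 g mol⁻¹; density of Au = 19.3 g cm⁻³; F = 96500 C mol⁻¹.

33.6 μm

Q = I·t = 0.9350 × 28764 = 26890 C; n(e⁻) = 0.2787 mol.
n(Au) = n(e⁻)/3 = 0.09290 mol, so m = 0.09290 × 196.97 = 18.30 g.
Volume = m/ρ = 18.30 / 19.3 = 0.9481 cm³.
Thickness = V/A = 0.9481 / 282 = 0.00336 cm = 33.6 μm.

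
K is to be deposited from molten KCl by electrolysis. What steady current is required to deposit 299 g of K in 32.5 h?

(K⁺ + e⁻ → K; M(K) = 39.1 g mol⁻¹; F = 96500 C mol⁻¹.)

n(K) = 299 / 39.1 = 7.647 mol.
n(e⁻) = 1 × 7.647 = 7.647 mol.
Q = n(e⁻)·F = 7.647 × 96500 = 737900 C.
I = Q/t = 737900 / 117000 s = 6.31 A.

6.31 A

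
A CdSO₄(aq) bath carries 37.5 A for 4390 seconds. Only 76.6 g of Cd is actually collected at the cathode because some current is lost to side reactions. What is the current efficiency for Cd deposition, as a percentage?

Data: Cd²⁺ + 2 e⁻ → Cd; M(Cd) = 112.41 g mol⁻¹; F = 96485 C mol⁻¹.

79.9 %

Q = I·t = 37.50 × 4390.0 = 164600 C; n(e⁻) = 164600/96485 = 1.706 mol.
Theoretical n(Cd) = n(e⁻)/2 = 0.8531 mol, i.e. m_theo = 0.8531 × 112.41 = 95.90 g.
Efficiency = m_actual / m_theo = 76.6 / 95.90 = 79.9 %.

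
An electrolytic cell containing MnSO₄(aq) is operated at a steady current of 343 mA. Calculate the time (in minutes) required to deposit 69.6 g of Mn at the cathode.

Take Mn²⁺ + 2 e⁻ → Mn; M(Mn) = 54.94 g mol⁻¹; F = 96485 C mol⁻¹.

11900 min

n(Mn) = m/M = 69.6 / 54.94 = 1.267 mol.
Each Mn atom requires 2 electrons, so n(e⁻) = 2 × 1.267 = 2.534 mol.
Q = n(e⁻)·F = 2.534 × 96485 = 244500 C.
t = Q/I = 244500 / 0.3430 A = 712700 s = 11900 min.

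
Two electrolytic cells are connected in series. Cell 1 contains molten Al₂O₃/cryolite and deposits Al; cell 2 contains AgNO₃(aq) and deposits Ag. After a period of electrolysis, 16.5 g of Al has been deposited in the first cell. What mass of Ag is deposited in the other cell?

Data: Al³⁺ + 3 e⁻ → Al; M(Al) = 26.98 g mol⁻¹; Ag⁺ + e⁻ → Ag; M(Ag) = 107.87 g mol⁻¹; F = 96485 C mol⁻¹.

198 g

n(Al) = 16.5 / 26.98 = 0.6116 mol.
Since Al³⁺ + 3 e⁻ → Al, n(e⁻) passed = 3 × 0.6116 = 1.835 mol.
Cells in series carry the same charge, so the same 1.835 mol of electrons passes through cell 2.
Ag⁺ + e⁻ → Ag, so n(Ag) = 1.835 / 1 = 1.835 mol.
m(Ag) = 1.835 × 107.87 = 198 g.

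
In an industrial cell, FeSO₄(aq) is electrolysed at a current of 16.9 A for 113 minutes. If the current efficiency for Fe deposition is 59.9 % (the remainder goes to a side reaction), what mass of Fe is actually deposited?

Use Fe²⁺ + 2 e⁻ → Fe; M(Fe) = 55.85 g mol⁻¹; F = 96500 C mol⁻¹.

19.9 g

Q = I·t = 16.90 × 6780.0 = 114600 C.
n(e⁻) = 114600/96500 = 1.187 mol; theoretically n(Fe) = 1.187/2 = 0.5937 mol, m_theo = 33.16 g.
At 59.9 % efficiency, m_actual = 0.599 × 33.16 = 19.9 g.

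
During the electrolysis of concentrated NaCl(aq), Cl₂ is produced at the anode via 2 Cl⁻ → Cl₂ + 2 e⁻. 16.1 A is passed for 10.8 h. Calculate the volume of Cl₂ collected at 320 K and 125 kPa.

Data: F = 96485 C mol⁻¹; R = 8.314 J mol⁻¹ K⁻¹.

69.0 L

Q = I·t = 16.10 A × 38880 s = 626000 C.
n(e⁻) = Q/F = 626000 / 96485 = 6.488 mol.
2 electrons are transferred per Cl₂ molecule, so n(Cl₂) = 6.488 / 2 = 3.244 mol.
V = nRT/P = (3.244 × 8.314 × 320) / (125 × 10³ Pa) = 0.0690 m³ = 69.0 L.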